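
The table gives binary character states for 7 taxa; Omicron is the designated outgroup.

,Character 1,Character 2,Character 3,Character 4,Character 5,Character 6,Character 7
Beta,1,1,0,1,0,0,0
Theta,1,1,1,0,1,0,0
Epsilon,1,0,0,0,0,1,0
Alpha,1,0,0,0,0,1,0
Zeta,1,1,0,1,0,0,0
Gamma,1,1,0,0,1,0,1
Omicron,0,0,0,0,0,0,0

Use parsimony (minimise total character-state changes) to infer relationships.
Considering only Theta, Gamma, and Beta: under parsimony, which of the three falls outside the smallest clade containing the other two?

Beta

The outgroup has state '0' for every character, so '1' is the derived state throughout.
All ingroup taxa share the derived state '1' for Character 1; it defines the ingroup but does not resolve relationships within it.
Character 2: derived state '1' in Beta, Gamma, Theta, and Zeta only — synapomorphy for {Beta, Gamma, Theta, Zeta}.
Character 3: derived state '1' in Theta only — an autapomorphy, so it tells us nothing about relationships among taxa.
Character 4 (derived state '1') is shared by Beta and Zeta — a synapomorphy uniting that clade.
Character 5 (derived state '1') is shared by Gamma and Theta — a synapomorphy uniting that clade.
Only Alpha and Epsilon show the derived state '1' for Character 6, supporting them as a clade.
Character 7 (derived state '1') is unique to Gamma (autapomorphy; uninformative for grouping).
Most parsimonious ingroup topology: (((Gamma,Theta),(Zeta,Beta)),(Alpha,Epsilon)).
Gamma and Theta share a more recent common ancestor with each other than either does with Beta, so Beta is the least closely related of the three.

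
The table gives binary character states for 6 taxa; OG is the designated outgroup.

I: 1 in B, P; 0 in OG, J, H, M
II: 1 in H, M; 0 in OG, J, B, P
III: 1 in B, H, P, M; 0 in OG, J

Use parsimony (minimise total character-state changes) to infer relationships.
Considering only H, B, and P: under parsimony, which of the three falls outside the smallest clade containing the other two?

H

The outgroup has state '0' for every character, so '1' is the derived state throughout.
I: derived state '1' in B and P only — synapomorphy for {B, P}.
II: derived state '1' in H and M only — synapomorphy for {H, M}.
III (derived state '1') is shared by B, H, M, and P — a synapomorphy uniting that clade.
Most parsimonious ingroup topology: (J,((B,P),(H,M))).
B and P share a more recent common ancestor with each other than either does with H, so H is the least closely related of the three.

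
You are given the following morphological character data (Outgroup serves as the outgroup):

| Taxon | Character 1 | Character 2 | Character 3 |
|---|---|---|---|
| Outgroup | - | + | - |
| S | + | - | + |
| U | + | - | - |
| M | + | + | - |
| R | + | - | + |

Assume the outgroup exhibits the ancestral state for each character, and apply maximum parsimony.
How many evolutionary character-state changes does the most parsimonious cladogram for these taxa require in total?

Character polarity is set by the outgroup: the derived state is whichever differs from the outgroup's state, so for Character 2 the derived state is '-', and for the remaining characters it is '+'.
All ingroup taxa share the derived state '+' for Character 1; it defines the ingroup but does not resolve relationships within it.
Character 2 (derived state '-') is shared by R, S, and U — a synapomorphy uniting that clade.
Character 3 (derived state '+') is shared by R and S — a synapomorphy uniting that clade.
Most parsimonious ingroup topology: (((S,R),U),M).
Changes per character on this tree: Character 1: 1; Character 2: 1; Character 3: 1.
Total = 3.

3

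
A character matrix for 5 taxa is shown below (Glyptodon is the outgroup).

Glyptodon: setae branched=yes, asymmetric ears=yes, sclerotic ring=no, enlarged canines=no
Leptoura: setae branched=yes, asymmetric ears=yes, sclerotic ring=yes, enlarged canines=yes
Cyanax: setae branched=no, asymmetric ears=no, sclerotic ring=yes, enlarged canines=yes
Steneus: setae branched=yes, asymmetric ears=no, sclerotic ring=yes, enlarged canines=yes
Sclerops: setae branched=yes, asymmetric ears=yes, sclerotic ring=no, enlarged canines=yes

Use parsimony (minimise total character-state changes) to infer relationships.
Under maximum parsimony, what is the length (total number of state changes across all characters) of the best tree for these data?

4

Character polarity is set by the outgroup: the derived state is whichever differs from the outgroup's state, so for setae branched, asymmetric ears the derived state is 'no', and for the remaining characters it is 'yes'.
setae branched (derived state 'no') is unique to Cyanax (autapomorphy; uninformative for grouping).
Only Cyanax and Steneus show the derived state 'no' for asymmetric ears, supporting them as a clade.
Only Cyanax, Leptoura, and Steneus show the derived state 'yes' for sclerotic ring, supporting them as a clade.
enlarged canines (derived state 'yes') is shared by all ingroup taxa — unites the whole ingroup.
Most parsimonious ingroup topology: ((Leptoura,(Cyanax,Steneus)),Sclerops).
Changes per character on this tree: setae branched: 1; asymmetric ears: 1; sclerotic ring: 1; enlarged canines: 1.
Total = 4.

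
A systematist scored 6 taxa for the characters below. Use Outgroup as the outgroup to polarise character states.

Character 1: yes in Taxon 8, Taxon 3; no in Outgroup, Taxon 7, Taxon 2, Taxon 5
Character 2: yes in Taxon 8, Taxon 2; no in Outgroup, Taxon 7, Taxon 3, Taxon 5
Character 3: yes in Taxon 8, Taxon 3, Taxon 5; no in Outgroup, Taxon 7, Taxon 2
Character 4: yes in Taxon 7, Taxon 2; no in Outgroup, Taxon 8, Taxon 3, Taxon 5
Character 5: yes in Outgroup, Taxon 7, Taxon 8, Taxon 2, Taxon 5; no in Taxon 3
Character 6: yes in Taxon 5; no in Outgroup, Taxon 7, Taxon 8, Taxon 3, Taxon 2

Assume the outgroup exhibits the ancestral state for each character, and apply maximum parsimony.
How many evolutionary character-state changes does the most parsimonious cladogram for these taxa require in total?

Character polarity is set by the outgroup: the derived state is whichever differs from the outgroup's state, so for Character 5 the derived state is 'no', and for the remaining characters it is 'yes'.
Character 1: derived state 'yes' in Taxon 3 and Taxon 8 only — synapomorphy for {Taxon 3, Taxon 8}.
Character 2 groups Taxon 2 and Taxon 8, which is incompatible with the clades supported by the remaining characters; treating it as convergent (homoplasy) costs fewer steps than any alternative tree.
Character 3 (derived state 'yes') is shared by Taxon 3, Taxon 5, and Taxon 8 — a synapomorphy uniting that clade.
Character 4 (derived state 'yes') is shared by Taxon 2 and Taxon 7 — a synapomorphy uniting that clade.
Character 5 (derived state 'no') is unique to Taxon 3 (autapomorphy; uninformative for grouping).
Character 6 (derived state 'yes') is unique to Taxon 5 (autapomorphy; uninformative for grouping).
Most parsimonious ingroup topology: ((Taxon 7,Taxon 2),((Taxon 8,Taxon 3),Taxon 5)).
Changes per character on this tree: Character 1: 1; Character 2: 2; Character 3: 1; Character 4: 1; Character 5: 1; Character 6: 1.
Total = 7.

7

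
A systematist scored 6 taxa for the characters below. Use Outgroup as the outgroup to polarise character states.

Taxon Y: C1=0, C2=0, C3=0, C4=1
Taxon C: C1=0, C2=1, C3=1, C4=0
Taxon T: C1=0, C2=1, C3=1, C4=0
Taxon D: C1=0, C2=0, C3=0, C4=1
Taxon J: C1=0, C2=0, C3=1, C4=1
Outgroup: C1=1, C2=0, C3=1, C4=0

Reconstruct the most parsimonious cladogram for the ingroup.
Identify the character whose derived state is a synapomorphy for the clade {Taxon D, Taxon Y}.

Character polarity is set by the outgroup: the derived state is whichever differs from the outgroup's state, so for C1, C3 the derived state is '0', and for the remaining characters it is '1'.
All ingroup taxa share the derived state '0' for C1; it defines the ingroup but does not resolve relationships within it.
C2: derived state '1' in Taxon C and Taxon T only — synapomorphy for {Taxon C, Taxon T}.
C3 (derived state '0') is shared by Taxon D and Taxon Y — a synapomorphy uniting that clade.
C4: derived state '1' in Taxon D, Taxon J, and Taxon Y only — synapomorphy for {Taxon D, Taxon J, Taxon Y}.
Most parsimonious ingroup topology: ((Taxon T,Taxon C),((Taxon D,Taxon Y),Taxon J)).
The clade {Taxon D, Taxon Y} is supported by C3: its derived state '0' occurs in exactly those taxa and in no other taxon (including the outgroup).

C3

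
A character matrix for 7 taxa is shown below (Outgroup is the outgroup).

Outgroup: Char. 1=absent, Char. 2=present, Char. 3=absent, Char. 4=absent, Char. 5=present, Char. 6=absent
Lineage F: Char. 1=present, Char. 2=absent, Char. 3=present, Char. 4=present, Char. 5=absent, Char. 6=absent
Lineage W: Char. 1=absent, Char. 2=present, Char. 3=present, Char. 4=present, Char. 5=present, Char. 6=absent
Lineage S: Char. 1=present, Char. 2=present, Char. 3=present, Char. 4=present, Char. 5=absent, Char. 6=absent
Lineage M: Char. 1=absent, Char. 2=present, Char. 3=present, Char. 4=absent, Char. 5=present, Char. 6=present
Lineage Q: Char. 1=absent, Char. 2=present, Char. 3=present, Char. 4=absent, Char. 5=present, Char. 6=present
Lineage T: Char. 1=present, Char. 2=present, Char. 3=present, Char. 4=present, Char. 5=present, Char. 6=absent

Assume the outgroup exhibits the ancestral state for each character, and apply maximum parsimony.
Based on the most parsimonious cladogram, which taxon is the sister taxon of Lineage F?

Lineage S

Character polarity is set by the outgroup: the derived state is whichever differs from the outgroup's state, so for Char. 2, Char. 5 the derived state is 'absent', and for the remaining characters it is 'present'.
Char. 1: derived state 'present' in Lineage F, Lineage S, and Lineage T only — synapomorphy for {Lineage F, Lineage S, Lineage T}.
Char. 2: derived state 'absent' in Lineage F only — an autapomorphy, so it tells us nothing about relationships among taxa.
Char. 3 (derived state 'present') is shared by all ingroup taxa — unites the whole ingroup.
Only Lineage F, Lineage S, Lineage T, and Lineage W show the derived state 'present' for Char. 4, supporting them as a clade.
Only Lineage F and Lineage S show the derived state 'absent' for Char. 5, supporting them as a clade.
Char. 6: derived state 'present' in Lineage M and Lineage Q only — synapomorphy for {Lineage M, Lineage Q}.
Most parsimonious ingroup topology: ((((Lineage F,Lineage S),Lineage T),Lineage W),(Lineage M,Lineage Q)).
Lineage F and Lineage S form a cherry on this tree, so they are sister taxa.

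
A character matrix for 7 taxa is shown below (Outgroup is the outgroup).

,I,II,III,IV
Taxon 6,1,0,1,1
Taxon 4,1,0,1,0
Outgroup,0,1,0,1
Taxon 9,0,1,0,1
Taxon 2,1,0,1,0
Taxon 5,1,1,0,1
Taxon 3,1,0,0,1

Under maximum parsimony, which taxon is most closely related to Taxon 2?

Taxon 4

Character polarity is set by the outgroup: the derived state is whichever differs from the outgroup's state, so for II, IV the derived state is '0', and for the remaining characters it is '1'.
I: derived state '1' in Taxon 2, Taxon 3, Taxon 4, Taxon 5, and Taxon 6 only — synapomorphy for {Taxon 2, Taxon 3, Taxon 4, Taxon 5, Taxon 6}.
II: derived state '0' in Taxon 2, Taxon 3, Taxon 4, and Taxon 6 only — synapomorphy for {Taxon 2, Taxon 3, Taxon 4, Taxon 6}.
III: derived state '1' in Taxon 2, Taxon 4, and Taxon 6 only — synapomorphy for {Taxon 2, Taxon 4, Taxon 6}.
IV: derived state '0' in Taxon 2 and Taxon 4 only — synapomorphy for {Taxon 2, Taxon 4}.
Most parsimonious ingroup topology: (((((Taxon 2,Taxon 4),Taxon 6),Taxon 3),Taxon 5),Taxon 9).
Taxon 2 and Taxon 4 form a cherry on this tree, so they are sister taxa.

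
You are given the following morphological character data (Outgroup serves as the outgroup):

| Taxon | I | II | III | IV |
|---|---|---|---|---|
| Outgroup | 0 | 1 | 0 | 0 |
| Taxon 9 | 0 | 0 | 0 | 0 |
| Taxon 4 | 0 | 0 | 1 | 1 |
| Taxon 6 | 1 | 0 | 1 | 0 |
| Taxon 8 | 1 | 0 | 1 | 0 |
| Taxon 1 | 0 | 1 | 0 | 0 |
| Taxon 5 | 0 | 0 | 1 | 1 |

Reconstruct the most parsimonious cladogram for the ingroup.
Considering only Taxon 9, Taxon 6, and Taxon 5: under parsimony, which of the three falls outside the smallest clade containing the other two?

Taxon 9

Character polarity is set by the outgroup: the derived state is whichever differs from the outgroup's state, so for II the derived state is '0', and for the remaining characters it is '1'.
Only Taxon 6 and Taxon 8 show the derived state '1' for I, supporting them as a clade.
II (derived state '0') is shared by Taxon 4, Taxon 5, Taxon 6, Taxon 8, and Taxon 9 — a synapomorphy uniting that clade.
III: derived state '1' in Taxon 4, Taxon 5, Taxon 6, and Taxon 8 only — synapomorphy for {Taxon 4, Taxon 5, Taxon 6, Taxon 8}.
IV: derived state '1' in Taxon 4 and Taxon 5 only — synapomorphy for {Taxon 4, Taxon 5}.
Most parsimonious ingroup topology: ((Taxon 9,((Taxon 4,Taxon 5),(Taxon 6,Taxon 8))),Taxon 1).
Taxon 5 and Taxon 6 share a more recent common ancestor with each other than either does with Taxon 9, so Taxon 9 is the least closely related of the three.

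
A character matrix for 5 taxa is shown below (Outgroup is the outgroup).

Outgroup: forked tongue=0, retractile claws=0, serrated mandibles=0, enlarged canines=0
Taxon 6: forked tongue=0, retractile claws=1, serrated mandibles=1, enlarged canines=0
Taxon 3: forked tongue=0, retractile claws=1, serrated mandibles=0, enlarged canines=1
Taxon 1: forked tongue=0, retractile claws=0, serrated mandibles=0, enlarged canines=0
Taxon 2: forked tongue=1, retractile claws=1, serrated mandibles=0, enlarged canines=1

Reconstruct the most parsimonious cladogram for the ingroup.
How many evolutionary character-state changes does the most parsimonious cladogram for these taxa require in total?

4

The outgroup has state '0' for every character, so '1' is the derived state throughout.
forked tongue: derived state '1' in Taxon 2 only — an autapomorphy, so it tells us nothing about relationships among taxa.
Only Taxon 2, Taxon 3, and Taxon 6 show the derived state '1' for retractile claws, supporting them as a clade.
serrated mandibles (derived state '1') is unique to Taxon 6 (autapomorphy; uninformative for grouping).
Only Taxon 2 and Taxon 3 show the derived state '1' for enlarged canines, supporting them as a clade.
Most parsimonious ingroup topology: ((Taxon 6,(Taxon 3,Taxon 2)),Taxon 1).
Changes per character on this tree: forked tongue: 1; retractile claws: 1; serrated mandibles: 1; enlarged canines: 1.
Total = 4.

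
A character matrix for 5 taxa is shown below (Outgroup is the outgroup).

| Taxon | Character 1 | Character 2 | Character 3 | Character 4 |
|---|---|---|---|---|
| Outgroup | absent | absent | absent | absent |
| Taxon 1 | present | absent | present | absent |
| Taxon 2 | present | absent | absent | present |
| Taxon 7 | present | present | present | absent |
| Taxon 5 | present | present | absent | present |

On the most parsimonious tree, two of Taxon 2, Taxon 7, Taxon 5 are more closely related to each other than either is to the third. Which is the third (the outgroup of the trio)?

The outgroup has state 'absent' for every character, so 'present' is the derived state throughout.
All ingroup taxa share the derived state 'present' for Character 1; it defines the ingroup but does not resolve relationships within it.
Character 2 (state 'present') occurs in Taxon 5 and Taxon 7 but conflicts with the nesting implied by the other characters — most parsimoniously interpreted as homoplasy.
Character 3 (derived state 'present') is shared by Taxon 1 and Taxon 7 — a synapomorphy uniting that clade.
Character 4 (derived state 'present') is shared by Taxon 2 and Taxon 5 — a synapomorphy uniting that clade.
Most parsimonious ingroup topology: ((Taxon 1,Taxon 7),(Taxon 2,Taxon 5)).
Taxon 5 and Taxon 2 share a more recent common ancestor with each other than either does with Taxon 7, so Taxon 7 is the least closely related of the three.

Taxon 7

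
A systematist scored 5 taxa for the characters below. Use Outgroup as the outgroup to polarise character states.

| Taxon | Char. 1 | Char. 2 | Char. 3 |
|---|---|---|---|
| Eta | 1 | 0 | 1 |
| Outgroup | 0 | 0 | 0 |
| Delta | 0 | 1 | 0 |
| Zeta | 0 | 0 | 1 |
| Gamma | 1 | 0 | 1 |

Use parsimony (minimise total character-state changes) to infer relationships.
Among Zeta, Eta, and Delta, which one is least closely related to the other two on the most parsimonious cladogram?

Delta

The outgroup has state '0' for every character, so '1' is the derived state throughout.
Char. 1 (derived state '1') is shared by Eta and Gamma — a synapomorphy uniting that clade.
Char. 2 (derived state '1') is unique to Delta (autapomorphy; uninformative for grouping).
Only Eta, Gamma, and Zeta show the derived state '1' for Char. 3, supporting them as a clade.
Most parsimonious ingroup topology: (Delta,((Gamma,Eta),Zeta)).
Zeta and Eta share a more recent common ancestor with each other than either does with Delta, so Delta is the least closely related of the three.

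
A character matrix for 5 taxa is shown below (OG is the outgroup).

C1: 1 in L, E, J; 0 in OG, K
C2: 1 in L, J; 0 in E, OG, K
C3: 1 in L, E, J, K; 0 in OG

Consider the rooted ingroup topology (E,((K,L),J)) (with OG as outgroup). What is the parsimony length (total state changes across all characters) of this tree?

5

Map each character onto (E,((K,L),J)) (rooted by OG) and count the minimum state changes it requires (Fitch parsimony):
C1: 2; C2: 2; C3: 1.
Total tree length = 5.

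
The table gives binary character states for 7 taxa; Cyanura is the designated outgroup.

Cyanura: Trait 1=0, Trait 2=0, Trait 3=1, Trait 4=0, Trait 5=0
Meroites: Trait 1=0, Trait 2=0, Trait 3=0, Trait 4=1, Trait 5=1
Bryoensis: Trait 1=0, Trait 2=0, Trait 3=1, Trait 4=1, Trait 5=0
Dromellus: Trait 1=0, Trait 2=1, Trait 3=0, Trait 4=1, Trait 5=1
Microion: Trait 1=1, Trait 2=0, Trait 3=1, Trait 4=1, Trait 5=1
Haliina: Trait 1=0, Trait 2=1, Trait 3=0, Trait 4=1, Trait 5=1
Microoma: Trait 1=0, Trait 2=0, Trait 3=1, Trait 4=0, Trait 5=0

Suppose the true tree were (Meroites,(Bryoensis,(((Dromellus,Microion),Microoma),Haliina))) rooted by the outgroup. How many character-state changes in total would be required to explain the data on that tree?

Map each character onto (Meroites,(Bryoensis,(((Dromellus,Microion),Microoma),Haliina))) (rooted by Cyanura) and count the minimum state changes it requires (Fitch parsimony):
Trait 1: 1; Trait 2: 2; Trait 3: 3; Trait 4: 2; Trait 5: 3.
Total tree length = 11.

11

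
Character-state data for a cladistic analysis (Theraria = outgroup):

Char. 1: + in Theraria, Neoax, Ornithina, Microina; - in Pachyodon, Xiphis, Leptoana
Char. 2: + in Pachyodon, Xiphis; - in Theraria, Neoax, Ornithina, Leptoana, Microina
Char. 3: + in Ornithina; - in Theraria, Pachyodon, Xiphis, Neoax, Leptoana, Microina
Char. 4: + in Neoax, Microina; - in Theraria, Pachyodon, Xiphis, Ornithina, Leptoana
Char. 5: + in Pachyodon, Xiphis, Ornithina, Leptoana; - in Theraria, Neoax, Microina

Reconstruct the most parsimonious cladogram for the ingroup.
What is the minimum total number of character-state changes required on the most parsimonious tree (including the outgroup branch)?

Character polarity is set by the outgroup: the derived state is whichever differs from the outgroup's state, so for Char. 1 the derived state is '-', and for the remaining characters it is '+'.
Char. 1 (derived state '-') is shared by Leptoana, Pachyodon, and Xiphis — a synapomorphy uniting that clade.
Only Pachyodon and Xiphis show the derived state '+' for Char. 2, supporting them as a clade.
Char. 3: derived state '+' in Ornithina only — an autapomorphy, so it tells us nothing about relationships among taxa.
Char. 4: derived state '+' in Microina and Neoax only — synapomorphy for {Microina, Neoax}.
Char. 5 (derived state '+') is shared by Leptoana, Ornithina, Pachyodon, and Xiphis — a synapomorphy uniting that clade.
Most parsimonious ingroup topology: ((((Pachyodon,Xiphis),Leptoana),Ornithina),(Neoax,Microina)).
Changes per character on this tree: Char. 1: 1; Char. 2: 1; Char. 3: 1; Char. 4: 1; Char. 5: 1.
Total = 5.

5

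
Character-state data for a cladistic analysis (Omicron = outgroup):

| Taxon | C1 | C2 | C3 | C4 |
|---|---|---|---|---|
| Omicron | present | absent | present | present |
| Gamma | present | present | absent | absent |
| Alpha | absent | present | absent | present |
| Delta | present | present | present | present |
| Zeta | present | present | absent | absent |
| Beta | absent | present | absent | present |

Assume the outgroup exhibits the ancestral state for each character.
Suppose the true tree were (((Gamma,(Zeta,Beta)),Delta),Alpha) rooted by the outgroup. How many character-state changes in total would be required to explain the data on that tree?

Map each character onto (((Gamma,(Zeta,Beta)),Delta),Alpha) (rooted by Omicron) and count the minimum state changes it requires (Fitch parsimony):
C1: 2; C2: 1; C3: 2; C4: 2.
Total tree length = 7.

7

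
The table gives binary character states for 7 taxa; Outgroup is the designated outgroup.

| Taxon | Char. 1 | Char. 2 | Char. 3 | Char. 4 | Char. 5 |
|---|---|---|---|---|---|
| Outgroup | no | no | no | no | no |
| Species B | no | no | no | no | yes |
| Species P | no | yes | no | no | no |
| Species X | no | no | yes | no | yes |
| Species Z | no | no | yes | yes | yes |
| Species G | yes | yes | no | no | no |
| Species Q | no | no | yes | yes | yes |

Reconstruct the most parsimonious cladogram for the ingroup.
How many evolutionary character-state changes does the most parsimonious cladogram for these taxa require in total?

5

The outgroup has state 'no' for every character, so 'yes' is the derived state throughout.
Char. 1: derived state 'yes' in Species G only — an autapomorphy, so it tells us nothing about relationships among taxa.
Char. 2 (derived state 'yes') is shared by Species G and Species P — a synapomorphy uniting that clade.
Only Species Q, Species X, and Species Z show the derived state 'yes' for Char. 3, supporting them as a clade.
Char. 4: derived state 'yes' in Species Q and Species Z only — synapomorphy for {Species Q, Species Z}.
Char. 5: derived state 'yes' in Species B, Species Q, Species X, and Species Z only — synapomorphy for {Species B, Species Q, Species X, Species Z}.
Most parsimonious ingroup topology: ((Species P,Species G),((Species X,(Species Z,Species Q)),Species B)).
Changes per character on this tree: Char. 1: 1; Char. 2: 1; Char. 3: 1; Char. 4: 1; Char. 5: 1.
Total = 5.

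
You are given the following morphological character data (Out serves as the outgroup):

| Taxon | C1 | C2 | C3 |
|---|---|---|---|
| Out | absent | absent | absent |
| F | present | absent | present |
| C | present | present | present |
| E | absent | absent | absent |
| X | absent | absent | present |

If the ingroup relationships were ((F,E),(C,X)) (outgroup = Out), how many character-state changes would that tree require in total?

5

Map each character onto ((F,E),(C,X)) (rooted by Out) and count the minimum state changes it requires (Fitch parsimony):
C1: 2; C2: 1; C3: 2.
Total tree length = 5.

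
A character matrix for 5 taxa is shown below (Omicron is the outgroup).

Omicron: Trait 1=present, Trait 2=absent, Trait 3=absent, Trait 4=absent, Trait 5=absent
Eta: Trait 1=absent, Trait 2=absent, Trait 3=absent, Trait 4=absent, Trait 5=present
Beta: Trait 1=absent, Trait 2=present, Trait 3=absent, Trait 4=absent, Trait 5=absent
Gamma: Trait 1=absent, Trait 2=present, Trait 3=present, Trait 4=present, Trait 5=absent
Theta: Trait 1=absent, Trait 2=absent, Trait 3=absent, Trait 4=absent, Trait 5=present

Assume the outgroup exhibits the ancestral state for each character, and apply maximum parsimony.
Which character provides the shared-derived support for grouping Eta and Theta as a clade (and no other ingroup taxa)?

Trait 5

Character polarity is set by the outgroup: the derived state is whichever differs from the outgroup's state, so for Trait 1 the derived state is 'absent', and for the remaining characters it is 'present'.
Trait 1 (derived state 'absent') is shared by all ingroup taxa — unites the whole ingroup.
Trait 2: derived state 'present' in Beta and Gamma only — synapomorphy for {Beta, Gamma}.
Trait 3: derived state 'present' in Gamma only — an autapomorphy, so it tells us nothing about relationships among taxa.
Trait 4: derived state 'present' in Gamma only — an autapomorphy, so it tells us nothing about relationships among taxa.
Trait 5 (derived state 'present') is shared by Eta and Theta — a synapomorphy uniting that clade.
Most parsimonious ingroup topology: ((Eta,Theta),(Gamma,Beta)).
The clade {Eta, Theta} is supported by Trait 5: its derived state 'present' occurs in exactly those taxa and in no other taxon (including the outgroup).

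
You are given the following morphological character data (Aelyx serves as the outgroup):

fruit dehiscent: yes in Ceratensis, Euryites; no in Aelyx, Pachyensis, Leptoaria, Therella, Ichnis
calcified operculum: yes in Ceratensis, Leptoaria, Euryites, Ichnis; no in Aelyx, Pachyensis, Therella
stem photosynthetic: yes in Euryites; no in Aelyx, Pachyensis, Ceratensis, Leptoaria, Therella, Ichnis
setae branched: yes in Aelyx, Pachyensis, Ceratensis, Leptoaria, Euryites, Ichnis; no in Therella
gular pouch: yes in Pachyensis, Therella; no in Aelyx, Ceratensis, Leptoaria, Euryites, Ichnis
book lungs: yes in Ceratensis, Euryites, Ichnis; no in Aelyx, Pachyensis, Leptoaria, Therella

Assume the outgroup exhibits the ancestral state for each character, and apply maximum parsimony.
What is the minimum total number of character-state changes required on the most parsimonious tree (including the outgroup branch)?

6

Character polarity is set by the outgroup: the derived state is whichever differs from the outgroup's state, so for setae branched the derived state is 'no', and for the remaining characters it is 'yes'.
Only Ceratensis and Euryites show the derived state 'yes' for fruit dehiscent, supporting them as a clade.
calcified operculum (derived state 'yes') is shared by Ceratensis, Euryites, Ichnis, and Leptoaria — a synapomorphy uniting that clade.
stem photosynthetic: derived state 'yes' in Euryites only — an autapomorphy, so it tells us nothing about relationships among taxa.
setae branched: derived state 'no' in Therella only — an autapomorphy, so it tells us nothing about relationships among taxa.
gular pouch (derived state 'yes') is shared by Pachyensis and Therella — a synapomorphy uniting that clade.
Only Ceratensis, Euryites, and Ichnis show the derived state 'yes' for book lungs, supporting them as a clade.
Most parsimonious ingroup topology: ((Pachyensis,Therella),(((Ceratensis,Euryites),Ichnis),Leptoaria)).
Changes per character on this tree: fruit dehiscent: 1; calcified operculum: 1; stem photosynthetic: 1; setae branched: 1; gular pouch: 1; book lungs: 1.
Total = 6.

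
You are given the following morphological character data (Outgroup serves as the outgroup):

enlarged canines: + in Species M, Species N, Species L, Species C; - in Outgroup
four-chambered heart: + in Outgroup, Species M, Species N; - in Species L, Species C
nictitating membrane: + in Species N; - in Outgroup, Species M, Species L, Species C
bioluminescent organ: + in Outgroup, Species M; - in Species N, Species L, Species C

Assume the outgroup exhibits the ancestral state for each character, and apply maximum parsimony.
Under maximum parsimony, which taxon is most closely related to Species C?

Character polarity is set by the outgroup: the derived state is whichever differs from the outgroup's state, so for four-chambered heart, bioluminescent organ the derived state is '-', and for the remaining characters it is '+'.
enlarged canines (derived state '+') is shared by all ingroup taxa — unites the whole ingroup.
four-chambered heart: derived state '-' in Species C and Species L only — synapomorphy for {Species C, Species L}.
nictitating membrane (derived state '+') is unique to Species N (autapomorphy; uninformative for grouping).
Only Species C, Species L, and Species N show the derived state '-' for bioluminescent organ, supporting them as a clade.
Most parsimonious ingroup topology: (Species M,(Species N,(Species L,Species C))).
Species C and Species L form a cherry on this tree, so they are sister taxa.

Species L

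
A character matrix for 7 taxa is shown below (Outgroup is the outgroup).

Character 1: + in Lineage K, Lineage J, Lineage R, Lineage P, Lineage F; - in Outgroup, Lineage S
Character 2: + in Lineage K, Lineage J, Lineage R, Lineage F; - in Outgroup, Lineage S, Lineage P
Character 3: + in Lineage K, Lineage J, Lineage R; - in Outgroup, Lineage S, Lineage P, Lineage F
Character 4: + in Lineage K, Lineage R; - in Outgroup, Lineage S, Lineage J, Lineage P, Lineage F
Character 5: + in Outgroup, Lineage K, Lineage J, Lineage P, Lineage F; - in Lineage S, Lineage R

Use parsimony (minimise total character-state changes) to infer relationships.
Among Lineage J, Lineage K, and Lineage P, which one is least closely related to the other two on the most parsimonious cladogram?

Character polarity is set by the outgroup: the derived state is whichever differs from the outgroup's state, so for Character 5 the derived state is '-', and for the remaining characters it is '+'.
Only Lineage F, Lineage J, Lineage K, Lineage P, and Lineage R show the derived state '+' for Character 1, supporting them as a clade.
Character 2: derived state '+' in Lineage F, Lineage J, Lineage K, and Lineage R only — synapomorphy for {Lineage F, Lineage J, Lineage K, Lineage R}.
Character 3 (derived state '+') is shared by Lineage J, Lineage K, and Lineage R — a synapomorphy uniting that clade.
Character 4 (derived state '+') is shared by Lineage K and Lineage R — a synapomorphy uniting that clade.
Character 5 groups Lineage R and Lineage S, which is incompatible with the clades supported by the remaining characters; treating it as convergent (homoplasy) costs fewer steps than any alternative tree.
Most parsimonious ingroup topology: (((((Lineage K,Lineage R),Lineage J),Lineage F),Lineage P),Lineage S).
Lineage J and Lineage K share a more recent common ancestor with each other than either does with Lineage P, so Lineage P is the least closely related of the three.

Lineage P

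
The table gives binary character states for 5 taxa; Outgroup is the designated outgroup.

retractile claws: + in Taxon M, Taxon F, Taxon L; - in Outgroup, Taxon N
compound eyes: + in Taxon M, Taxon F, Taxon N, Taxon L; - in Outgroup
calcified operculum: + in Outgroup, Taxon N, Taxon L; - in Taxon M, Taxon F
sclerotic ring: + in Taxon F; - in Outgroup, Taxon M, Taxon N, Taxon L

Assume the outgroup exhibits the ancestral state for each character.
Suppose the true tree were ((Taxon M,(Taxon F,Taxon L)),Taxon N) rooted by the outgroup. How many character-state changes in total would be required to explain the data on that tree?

5

Map each character onto ((Taxon M,(Taxon F,Taxon L)),Taxon N) (rooted by Outgroup) and count the minimum state changes it requires (Fitch parsimony):
retractile claws: 1; compound eyes: 1; calcified operculum: 2; sclerotic ring: 1.
Total tree length = 5.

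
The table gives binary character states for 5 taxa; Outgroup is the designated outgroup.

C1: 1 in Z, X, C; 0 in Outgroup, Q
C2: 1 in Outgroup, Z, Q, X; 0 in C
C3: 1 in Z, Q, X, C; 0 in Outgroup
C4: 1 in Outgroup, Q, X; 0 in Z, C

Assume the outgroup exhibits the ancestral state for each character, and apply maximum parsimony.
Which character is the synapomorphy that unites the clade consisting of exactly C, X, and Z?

Character polarity is set by the outgroup: the derived state is whichever differs from the outgroup's state, so for C2, C4 the derived state is '0', and for the remaining characters it is '1'.
C1 (derived state '1') is shared by C, X, and Z — a synapomorphy uniting that clade.
C2 (derived state '0') is unique to C (autapomorphy; uninformative for grouping).
C3 (derived state '1') is shared by all ingroup taxa — unites the whole ingroup.
Only C and Z show the derived state '0' for C4, supporting them as a clade.
Most parsimonious ingroup topology: (((Z,C),X),Q).
The clade {C, X, Z} is supported by C1: its derived state '1' occurs in exactly those taxa and in no other taxon (including the outgroup).

C1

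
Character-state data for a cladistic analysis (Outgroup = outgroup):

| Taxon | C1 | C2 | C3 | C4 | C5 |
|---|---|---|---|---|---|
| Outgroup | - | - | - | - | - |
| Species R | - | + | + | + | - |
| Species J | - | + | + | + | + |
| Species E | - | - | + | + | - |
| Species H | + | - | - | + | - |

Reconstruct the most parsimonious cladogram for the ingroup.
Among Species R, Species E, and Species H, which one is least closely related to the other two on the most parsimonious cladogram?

The outgroup has state '-' for every character, so '+' is the derived state throughout.
C1 (derived state '+') is unique to Species H (autapomorphy; uninformative for grouping).
C2: derived state '+' in Species J and Species R only — synapomorphy for {Species J, Species R}.
C3 (derived state '+') is shared by Species E, Species J, and Species R — a synapomorphy uniting that clade.
All ingroup taxa share the derived state '+' for C4; it defines the ingroup but does not resolve relationships within it.
C5 (derived state '+') is unique to Species J (autapomorphy; uninformative for grouping).
Most parsimonious ingroup topology: (((Species R,Species J),Species E),Species H).
Species E and Species R share a more recent common ancestor with each other than either does with Species H, so Species H is the least closely related of the three.

Species H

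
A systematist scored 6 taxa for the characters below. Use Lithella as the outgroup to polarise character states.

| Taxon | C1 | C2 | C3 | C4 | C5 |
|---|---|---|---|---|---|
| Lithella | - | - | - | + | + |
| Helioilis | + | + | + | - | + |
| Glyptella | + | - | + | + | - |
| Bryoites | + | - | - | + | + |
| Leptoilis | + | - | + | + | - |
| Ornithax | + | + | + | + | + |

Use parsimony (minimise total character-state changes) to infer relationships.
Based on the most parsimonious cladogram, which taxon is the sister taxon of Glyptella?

Leptoilis

Character polarity is set by the outgroup: the derived state is whichever differs from the outgroup's state, so for C4, C5 the derived state is '-', and for the remaining characters it is '+'.
All ingroup taxa share the derived state '+' for C1; it defines the ingroup but does not resolve relationships within it.
C2: derived state '+' in Helioilis and Ornithax only — synapomorphy for {Helioilis, Ornithax}.
C3 (derived state '+') is shared by Glyptella, Helioilis, Leptoilis, and Ornithax — a synapomorphy uniting that clade.
C4: derived state '-' in Helioilis only — an autapomorphy, so it tells us nothing about relationships among taxa.
C5: derived state '-' in Glyptella and Leptoilis only — synapomorphy for {Glyptella, Leptoilis}.
Most parsimonious ingroup topology: (((Helioilis,Ornithax),(Glyptella,Leptoilis)),Bryoites).
Glyptella and Leptoilis form a cherry on this tree, so they are sister taxa.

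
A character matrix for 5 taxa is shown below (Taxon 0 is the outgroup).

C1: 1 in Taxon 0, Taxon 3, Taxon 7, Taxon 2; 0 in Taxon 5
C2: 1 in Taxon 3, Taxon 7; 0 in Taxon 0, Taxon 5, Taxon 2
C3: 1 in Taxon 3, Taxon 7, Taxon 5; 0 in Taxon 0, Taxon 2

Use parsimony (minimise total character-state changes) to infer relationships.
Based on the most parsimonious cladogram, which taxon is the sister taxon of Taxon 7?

Taxon 3

Character polarity is set by the outgroup: the derived state is whichever differs from the outgroup's state, so for C1 the derived state is '0', and for the remaining characters it is '1'.
C1: derived state '0' in Taxon 5 only — an autapomorphy, so it tells us nothing about relationships among taxa.
C2: derived state '1' in Taxon 3 and Taxon 7 only — synapomorphy for {Taxon 3, Taxon 7}.
C3: derived state '1' in Taxon 3, Taxon 5, and Taxon 7 only — synapomorphy for {Taxon 3, Taxon 5, Taxon 7}.
Most parsimonious ingroup topology: (((Taxon 3,Taxon 7),Taxon 5),Taxon 2).
Taxon 7 and Taxon 3 form a cherry on this tree, so they are sister taxa.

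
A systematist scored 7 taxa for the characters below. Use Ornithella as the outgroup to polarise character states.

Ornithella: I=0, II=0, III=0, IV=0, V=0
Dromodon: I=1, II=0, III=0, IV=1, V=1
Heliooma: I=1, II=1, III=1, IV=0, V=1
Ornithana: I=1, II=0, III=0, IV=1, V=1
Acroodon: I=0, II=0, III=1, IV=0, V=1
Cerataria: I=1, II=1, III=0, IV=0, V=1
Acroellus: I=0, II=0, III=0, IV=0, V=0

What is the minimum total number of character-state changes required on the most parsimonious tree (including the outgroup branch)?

The outgroup has state '0' for every character, so '1' is the derived state throughout.
I: derived state '1' in Cerataria, Dromodon, Heliooma, and Ornithana only — synapomorphy for {Cerataria, Dromodon, Heliooma, Ornithana}.
Only Cerataria and Heliooma show the derived state '1' for II, supporting them as a clade.
III (state '1') occurs in Acroodon and Heliooma but conflicts with the nesting implied by the other characters — most parsimoniously interpreted as homoplasy.
IV (derived state '1') is shared by Dromodon and Ornithana — a synapomorphy uniting that clade.
V: derived state '1' in Acroodon, Cerataria, Dromodon, Heliooma, and Ornithana only — synapomorphy for {Acroodon, Cerataria, Dromodon, Heliooma, Ornithana}.
Most parsimonious ingroup topology: ((((Dromodon,Ornithana),(Heliooma,Cerataria)),Acroodon),Acroellus).
Changes per character on this tree: I: 1; II: 1; III: 2; IV: 1; V: 1.
Total = 6.

6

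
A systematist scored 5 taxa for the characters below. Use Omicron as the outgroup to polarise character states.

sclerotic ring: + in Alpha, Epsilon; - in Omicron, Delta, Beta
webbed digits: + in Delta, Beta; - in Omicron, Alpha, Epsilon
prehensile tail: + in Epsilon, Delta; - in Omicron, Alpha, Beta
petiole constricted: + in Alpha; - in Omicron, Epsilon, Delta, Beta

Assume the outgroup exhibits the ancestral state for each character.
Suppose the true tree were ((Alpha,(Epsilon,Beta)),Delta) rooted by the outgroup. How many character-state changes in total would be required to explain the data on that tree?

Map each character onto ((Alpha,(Epsilon,Beta)),Delta) (rooted by Omicron) and count the minimum state changes it requires (Fitch parsimony):
sclerotic ring: 2; webbed digits: 2; prehensile tail: 2; petiole constricted: 1.
Total tree length = 7.

7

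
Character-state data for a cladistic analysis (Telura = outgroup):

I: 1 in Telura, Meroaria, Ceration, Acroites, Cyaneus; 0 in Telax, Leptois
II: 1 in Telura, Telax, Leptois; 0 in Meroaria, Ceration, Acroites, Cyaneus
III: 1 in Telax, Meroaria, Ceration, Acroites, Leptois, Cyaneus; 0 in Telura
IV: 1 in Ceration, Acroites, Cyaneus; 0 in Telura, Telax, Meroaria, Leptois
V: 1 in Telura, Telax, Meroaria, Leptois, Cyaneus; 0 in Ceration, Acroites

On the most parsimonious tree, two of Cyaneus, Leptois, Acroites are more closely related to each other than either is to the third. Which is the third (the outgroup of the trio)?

Leptois

Character polarity is set by the outgroup: the derived state is whichever differs from the outgroup's state, so for I, II, V the derived state is '0', and for the remaining characters it is '1'.
Only Leptois and Telax show the derived state '0' for I, supporting them as a clade.
II: derived state '0' in Acroites, Ceration, Cyaneus, and Meroaria only — synapomorphy for {Acroites, Ceration, Cyaneus, Meroaria}.
III (derived state '1') is shared by all ingroup taxa — unites the whole ingroup.
Only Acroites, Ceration, and Cyaneus show the derived state '1' for IV, supporting them as a clade.
V (derived state '0') is shared by Acroites and Ceration — a synapomorphy uniting that clade.
Most parsimonious ingroup topology: ((Telax,Leptois),(Meroaria,((Ceration,Acroites),Cyaneus))).
Acroites and Cyaneus share a more recent common ancestor with each other than either does with Leptois, so Leptois is the least closely related of the three.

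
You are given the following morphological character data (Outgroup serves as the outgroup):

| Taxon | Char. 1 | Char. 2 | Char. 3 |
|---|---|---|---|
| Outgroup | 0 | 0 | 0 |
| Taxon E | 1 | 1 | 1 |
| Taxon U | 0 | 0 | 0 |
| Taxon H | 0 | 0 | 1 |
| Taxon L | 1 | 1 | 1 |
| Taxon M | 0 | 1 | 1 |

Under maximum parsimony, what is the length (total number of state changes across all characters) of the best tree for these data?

The outgroup has state '0' for every character, so '1' is the derived state throughout.
Only Taxon E and Taxon L show the derived state '1' for Char. 1, supporting them as a clade.
Only Taxon E, Taxon L, and Taxon M show the derived state '1' for Char. 2, supporting them as a clade.
Char. 3: derived state '1' in Taxon E, Taxon H, Taxon L, and Taxon M only — synapomorphy for {Taxon E, Taxon H, Taxon L, Taxon M}.
Most parsimonious ingroup topology: ((((Taxon E,Taxon L),Taxon M),Taxon H),Taxon U).
Changes per character on this tree: Char. 1: 1; Char. 2: 1; Char. 3: 1.
Total = 3.

3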